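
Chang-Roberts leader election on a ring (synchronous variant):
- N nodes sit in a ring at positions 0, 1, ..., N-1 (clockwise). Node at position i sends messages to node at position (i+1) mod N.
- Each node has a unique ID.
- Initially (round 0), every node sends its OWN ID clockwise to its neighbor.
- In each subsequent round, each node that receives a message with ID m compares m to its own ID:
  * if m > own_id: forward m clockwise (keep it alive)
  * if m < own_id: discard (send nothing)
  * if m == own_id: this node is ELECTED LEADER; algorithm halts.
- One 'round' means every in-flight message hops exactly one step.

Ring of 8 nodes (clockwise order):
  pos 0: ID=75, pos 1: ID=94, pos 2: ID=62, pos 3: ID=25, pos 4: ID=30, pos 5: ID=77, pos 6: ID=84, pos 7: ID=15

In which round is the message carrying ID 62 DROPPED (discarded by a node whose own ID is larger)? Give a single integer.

Answer: 3

Derivation:
Round 1: pos1(id94) recv 75: drop; pos2(id62) recv 94: fwd; pos3(id25) recv 62: fwd; pos4(id30) recv 25: drop; pos5(id77) recv 30: drop; pos6(id84) recv 77: drop; pos7(id15) recv 84: fwd; pos0(id75) recv 15: drop
Round 2: pos3(id25) recv 94: fwd; pos4(id30) recv 62: fwd; pos0(id75) recv 84: fwd
Round 3: pos4(id30) recv 94: fwd; pos5(id77) recv 62: drop; pos1(id94) recv 84: drop
Round 4: pos5(id77) recv 94: fwd
Round 5: pos6(id84) recv 94: fwd
Round 6: pos7(id15) recv 94: fwd
Round 7: pos0(id75) recv 94: fwd
Round 8: pos1(id94) recv 94: ELECTED
Message ID 62 originates at pos 2; dropped at pos 5 in round 3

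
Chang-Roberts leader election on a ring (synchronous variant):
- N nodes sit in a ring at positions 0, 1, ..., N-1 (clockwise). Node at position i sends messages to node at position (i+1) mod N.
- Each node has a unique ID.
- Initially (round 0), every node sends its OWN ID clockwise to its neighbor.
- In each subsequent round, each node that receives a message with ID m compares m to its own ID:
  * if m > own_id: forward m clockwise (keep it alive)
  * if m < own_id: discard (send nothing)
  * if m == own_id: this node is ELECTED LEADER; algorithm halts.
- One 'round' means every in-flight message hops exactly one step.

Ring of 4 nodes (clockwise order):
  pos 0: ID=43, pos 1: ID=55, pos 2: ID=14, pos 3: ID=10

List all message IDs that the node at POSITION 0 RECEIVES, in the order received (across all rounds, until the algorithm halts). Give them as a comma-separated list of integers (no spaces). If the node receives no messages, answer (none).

Round 1: pos1(id55) recv 43: drop; pos2(id14) recv 55: fwd; pos3(id10) recv 14: fwd; pos0(id43) recv 10: drop
Round 2: pos3(id10) recv 55: fwd; pos0(id43) recv 14: drop
Round 3: pos0(id43) recv 55: fwd
Round 4: pos1(id55) recv 55: ELECTED

Answer: 10,14,55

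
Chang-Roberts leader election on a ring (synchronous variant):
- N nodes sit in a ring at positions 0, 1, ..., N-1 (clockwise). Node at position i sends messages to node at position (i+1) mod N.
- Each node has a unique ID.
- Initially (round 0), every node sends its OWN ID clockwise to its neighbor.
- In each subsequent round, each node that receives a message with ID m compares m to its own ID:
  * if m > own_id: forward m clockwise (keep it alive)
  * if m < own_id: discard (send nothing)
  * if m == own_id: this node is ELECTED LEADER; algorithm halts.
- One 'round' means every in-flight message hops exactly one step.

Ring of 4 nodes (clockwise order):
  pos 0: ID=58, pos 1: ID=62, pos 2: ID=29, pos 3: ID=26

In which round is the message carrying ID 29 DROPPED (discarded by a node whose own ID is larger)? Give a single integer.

Answer: 2

Derivation:
Round 1: pos1(id62) recv 58: drop; pos2(id29) recv 62: fwd; pos3(id26) recv 29: fwd; pos0(id58) recv 26: drop
Round 2: pos3(id26) recv 62: fwd; pos0(id58) recv 29: drop
Round 3: pos0(id58) recv 62: fwd
Round 4: pos1(id62) recv 62: ELECTED
Message ID 29 originates at pos 2; dropped at pos 0 in round 2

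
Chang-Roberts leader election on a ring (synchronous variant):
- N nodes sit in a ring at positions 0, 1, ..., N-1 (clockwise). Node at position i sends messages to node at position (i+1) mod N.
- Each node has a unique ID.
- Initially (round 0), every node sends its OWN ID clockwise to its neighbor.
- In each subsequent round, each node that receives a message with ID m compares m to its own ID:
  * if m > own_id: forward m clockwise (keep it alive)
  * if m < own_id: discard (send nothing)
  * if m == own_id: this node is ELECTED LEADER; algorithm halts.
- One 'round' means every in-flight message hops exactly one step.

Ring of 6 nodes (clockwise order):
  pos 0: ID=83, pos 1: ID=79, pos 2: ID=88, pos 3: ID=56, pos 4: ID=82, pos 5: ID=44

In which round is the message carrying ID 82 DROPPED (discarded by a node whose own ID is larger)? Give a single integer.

Round 1: pos1(id79) recv 83: fwd; pos2(id88) recv 79: drop; pos3(id56) recv 88: fwd; pos4(id82) recv 56: drop; pos5(id44) recv 82: fwd; pos0(id83) recv 44: drop
Round 2: pos2(id88) recv 83: drop; pos4(id82) recv 88: fwd; pos0(id83) recv 82: drop
Round 3: pos5(id44) recv 88: fwd
Round 4: pos0(id83) recv 88: fwd
Round 5: pos1(id79) recv 88: fwd
Round 6: pos2(id88) recv 88: ELECTED
Message ID 82 originates at pos 4; dropped at pos 0 in round 2

Answer: 2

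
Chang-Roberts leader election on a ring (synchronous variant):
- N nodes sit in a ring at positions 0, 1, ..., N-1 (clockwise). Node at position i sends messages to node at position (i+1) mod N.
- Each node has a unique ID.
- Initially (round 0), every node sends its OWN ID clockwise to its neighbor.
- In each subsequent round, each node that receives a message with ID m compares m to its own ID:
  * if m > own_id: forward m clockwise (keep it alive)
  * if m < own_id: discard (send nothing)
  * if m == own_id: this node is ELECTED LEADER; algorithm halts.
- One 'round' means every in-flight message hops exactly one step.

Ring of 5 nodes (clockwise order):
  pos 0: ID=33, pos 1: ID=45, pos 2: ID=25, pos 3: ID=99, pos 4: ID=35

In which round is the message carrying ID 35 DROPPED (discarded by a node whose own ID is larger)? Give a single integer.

Answer: 2

Derivation:
Round 1: pos1(id45) recv 33: drop; pos2(id25) recv 45: fwd; pos3(id99) recv 25: drop; pos4(id35) recv 99: fwd; pos0(id33) recv 35: fwd
Round 2: pos3(id99) recv 45: drop; pos0(id33) recv 99: fwd; pos1(id45) recv 35: drop
Round 3: pos1(id45) recv 99: fwd
Round 4: pos2(id25) recv 99: fwd
Round 5: pos3(id99) recv 99: ELECTED
Message ID 35 originates at pos 4; dropped at pos 1 in round 2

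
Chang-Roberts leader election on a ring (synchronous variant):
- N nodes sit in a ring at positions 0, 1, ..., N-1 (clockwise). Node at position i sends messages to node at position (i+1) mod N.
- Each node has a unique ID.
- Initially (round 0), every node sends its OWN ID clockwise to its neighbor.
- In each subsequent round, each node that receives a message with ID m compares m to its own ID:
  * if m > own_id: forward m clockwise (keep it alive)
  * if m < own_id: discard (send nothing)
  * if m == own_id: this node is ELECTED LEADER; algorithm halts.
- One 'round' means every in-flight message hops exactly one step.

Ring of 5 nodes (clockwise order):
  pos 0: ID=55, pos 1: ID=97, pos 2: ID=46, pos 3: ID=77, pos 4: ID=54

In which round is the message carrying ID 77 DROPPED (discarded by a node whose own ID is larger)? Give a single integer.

Round 1: pos1(id97) recv 55: drop; pos2(id46) recv 97: fwd; pos3(id77) recv 46: drop; pos4(id54) recv 77: fwd; pos0(id55) recv 54: drop
Round 2: pos3(id77) recv 97: fwd; pos0(id55) recv 77: fwd
Round 3: pos4(id54) recv 97: fwd; pos1(id97) recv 77: drop
Round 4: pos0(id55) recv 97: fwd
Round 5: pos1(id97) recv 97: ELECTED
Message ID 77 originates at pos 3; dropped at pos 1 in round 3

Answer: 3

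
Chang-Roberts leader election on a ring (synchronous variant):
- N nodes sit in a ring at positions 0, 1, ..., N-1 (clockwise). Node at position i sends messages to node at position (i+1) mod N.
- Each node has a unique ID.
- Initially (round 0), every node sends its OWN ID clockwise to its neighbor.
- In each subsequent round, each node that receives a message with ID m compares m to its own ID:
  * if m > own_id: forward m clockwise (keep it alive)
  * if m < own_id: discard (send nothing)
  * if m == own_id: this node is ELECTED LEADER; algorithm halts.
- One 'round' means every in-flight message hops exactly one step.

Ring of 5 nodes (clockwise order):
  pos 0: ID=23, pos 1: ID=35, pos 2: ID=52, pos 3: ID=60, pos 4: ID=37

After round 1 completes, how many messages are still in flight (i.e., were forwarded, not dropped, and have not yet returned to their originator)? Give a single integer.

Round 1: pos1(id35) recv 23: drop; pos2(id52) recv 35: drop; pos3(id60) recv 52: drop; pos4(id37) recv 60: fwd; pos0(id23) recv 37: fwd
After round 1: 2 messages still in flight

Answer: 2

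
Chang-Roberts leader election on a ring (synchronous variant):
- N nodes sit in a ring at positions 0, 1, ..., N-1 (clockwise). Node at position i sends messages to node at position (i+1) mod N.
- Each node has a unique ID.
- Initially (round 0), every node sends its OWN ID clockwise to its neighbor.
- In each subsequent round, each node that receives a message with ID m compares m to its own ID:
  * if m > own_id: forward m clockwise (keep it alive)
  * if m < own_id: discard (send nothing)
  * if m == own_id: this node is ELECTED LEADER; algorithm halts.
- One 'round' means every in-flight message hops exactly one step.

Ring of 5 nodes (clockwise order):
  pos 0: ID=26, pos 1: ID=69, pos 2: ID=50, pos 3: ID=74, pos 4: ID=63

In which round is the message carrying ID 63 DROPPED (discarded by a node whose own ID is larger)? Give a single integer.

Answer: 2

Derivation:
Round 1: pos1(id69) recv 26: drop; pos2(id50) recv 69: fwd; pos3(id74) recv 50: drop; pos4(id63) recv 74: fwd; pos0(id26) recv 63: fwd
Round 2: pos3(id74) recv 69: drop; pos0(id26) recv 74: fwd; pos1(id69) recv 63: drop
Round 3: pos1(id69) recv 74: fwd
Round 4: pos2(id50) recv 74: fwd
Round 5: pos3(id74) recv 74: ELECTED
Message ID 63 originates at pos 4; dropped at pos 1 in round 2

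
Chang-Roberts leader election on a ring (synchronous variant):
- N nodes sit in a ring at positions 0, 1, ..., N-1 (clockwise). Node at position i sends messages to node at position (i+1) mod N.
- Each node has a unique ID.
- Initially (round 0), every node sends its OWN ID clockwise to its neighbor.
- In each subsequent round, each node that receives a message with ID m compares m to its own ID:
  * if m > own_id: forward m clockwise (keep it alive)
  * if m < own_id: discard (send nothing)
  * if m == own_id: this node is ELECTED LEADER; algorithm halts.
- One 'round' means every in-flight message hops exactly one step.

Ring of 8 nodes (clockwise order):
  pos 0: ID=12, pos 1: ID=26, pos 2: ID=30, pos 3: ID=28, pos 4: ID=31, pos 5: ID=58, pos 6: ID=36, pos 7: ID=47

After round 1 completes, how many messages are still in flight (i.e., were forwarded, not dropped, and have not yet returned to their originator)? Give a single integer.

Answer: 3

Derivation:
Round 1: pos1(id26) recv 12: drop; pos2(id30) recv 26: drop; pos3(id28) recv 30: fwd; pos4(id31) recv 28: drop; pos5(id58) recv 31: drop; pos6(id36) recv 58: fwd; pos7(id47) recv 36: drop; pos0(id12) recv 47: fwd
After round 1: 3 messages still in flight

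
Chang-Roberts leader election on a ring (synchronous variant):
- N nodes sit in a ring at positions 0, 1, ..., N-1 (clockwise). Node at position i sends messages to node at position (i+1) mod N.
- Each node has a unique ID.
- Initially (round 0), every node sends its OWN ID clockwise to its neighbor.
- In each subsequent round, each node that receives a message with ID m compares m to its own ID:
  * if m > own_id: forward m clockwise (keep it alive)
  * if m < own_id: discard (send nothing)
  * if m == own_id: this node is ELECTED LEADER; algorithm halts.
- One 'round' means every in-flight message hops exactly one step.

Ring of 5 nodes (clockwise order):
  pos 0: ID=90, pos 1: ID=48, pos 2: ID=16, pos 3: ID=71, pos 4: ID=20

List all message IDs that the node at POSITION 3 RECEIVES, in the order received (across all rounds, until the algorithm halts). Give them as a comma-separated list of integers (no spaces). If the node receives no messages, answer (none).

Answer: 16,48,90

Derivation:
Round 1: pos1(id48) recv 90: fwd; pos2(id16) recv 48: fwd; pos3(id71) recv 16: drop; pos4(id20) recv 71: fwd; pos0(id90) recv 20: drop
Round 2: pos2(id16) recv 90: fwd; pos3(id71) recv 48: drop; pos0(id90) recv 71: drop
Round 3: pos3(id71) recv 90: fwd
Round 4: pos4(id20) recv 90: fwd
Round 5: pos0(id90) recv 90: ELECTED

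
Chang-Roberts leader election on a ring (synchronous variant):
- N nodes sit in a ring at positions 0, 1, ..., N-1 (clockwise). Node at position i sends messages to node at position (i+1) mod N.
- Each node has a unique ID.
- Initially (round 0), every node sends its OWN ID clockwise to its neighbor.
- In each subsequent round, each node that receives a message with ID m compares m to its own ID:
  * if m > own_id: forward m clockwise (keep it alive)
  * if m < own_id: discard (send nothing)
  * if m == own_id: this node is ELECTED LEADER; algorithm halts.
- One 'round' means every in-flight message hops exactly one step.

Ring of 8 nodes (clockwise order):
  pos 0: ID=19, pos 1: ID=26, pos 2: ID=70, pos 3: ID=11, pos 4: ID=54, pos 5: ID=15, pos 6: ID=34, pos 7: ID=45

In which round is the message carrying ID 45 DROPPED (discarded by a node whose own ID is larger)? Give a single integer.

Round 1: pos1(id26) recv 19: drop; pos2(id70) recv 26: drop; pos3(id11) recv 70: fwd; pos4(id54) recv 11: drop; pos5(id15) recv 54: fwd; pos6(id34) recv 15: drop; pos7(id45) recv 34: drop; pos0(id19) recv 45: fwd
Round 2: pos4(id54) recv 70: fwd; pos6(id34) recv 54: fwd; pos1(id26) recv 45: fwd
Round 3: pos5(id15) recv 70: fwd; pos7(id45) recv 54: fwd; pos2(id70) recv 45: drop
Round 4: pos6(id34) recv 70: fwd; pos0(id19) recv 54: fwd
Round 5: pos7(id45) recv 70: fwd; pos1(id26) recv 54: fwd
Round 6: pos0(id19) recv 70: fwd; pos2(id70) recv 54: drop
Round 7: pos1(id26) recv 70: fwd
Round 8: pos2(id70) recv 70: ELECTED
Message ID 45 originates at pos 7; dropped at pos 2 in round 3

Answer: 3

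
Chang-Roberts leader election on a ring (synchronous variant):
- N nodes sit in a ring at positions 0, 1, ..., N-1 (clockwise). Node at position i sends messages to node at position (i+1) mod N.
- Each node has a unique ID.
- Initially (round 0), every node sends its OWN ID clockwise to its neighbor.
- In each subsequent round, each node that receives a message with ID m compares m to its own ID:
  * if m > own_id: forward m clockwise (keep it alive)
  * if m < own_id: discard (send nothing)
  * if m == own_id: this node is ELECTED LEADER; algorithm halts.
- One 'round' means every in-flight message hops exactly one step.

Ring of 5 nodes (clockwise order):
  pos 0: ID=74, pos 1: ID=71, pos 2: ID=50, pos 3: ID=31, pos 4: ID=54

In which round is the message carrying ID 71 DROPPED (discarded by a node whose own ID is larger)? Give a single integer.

Answer: 4

Derivation:
Round 1: pos1(id71) recv 74: fwd; pos2(id50) recv 71: fwd; pos3(id31) recv 50: fwd; pos4(id54) recv 31: drop; pos0(id74) recv 54: drop
Round 2: pos2(id50) recv 74: fwd; pos3(id31) recv 71: fwd; pos4(id54) recv 50: drop
Round 3: pos3(id31) recv 74: fwd; pos4(id54) recv 71: fwd
Round 4: pos4(id54) recv 74: fwd; pos0(id74) recv 71: drop
Round 5: pos0(id74) recv 74: ELECTED
Message ID 71 originates at pos 1; dropped at pos 0 in round 4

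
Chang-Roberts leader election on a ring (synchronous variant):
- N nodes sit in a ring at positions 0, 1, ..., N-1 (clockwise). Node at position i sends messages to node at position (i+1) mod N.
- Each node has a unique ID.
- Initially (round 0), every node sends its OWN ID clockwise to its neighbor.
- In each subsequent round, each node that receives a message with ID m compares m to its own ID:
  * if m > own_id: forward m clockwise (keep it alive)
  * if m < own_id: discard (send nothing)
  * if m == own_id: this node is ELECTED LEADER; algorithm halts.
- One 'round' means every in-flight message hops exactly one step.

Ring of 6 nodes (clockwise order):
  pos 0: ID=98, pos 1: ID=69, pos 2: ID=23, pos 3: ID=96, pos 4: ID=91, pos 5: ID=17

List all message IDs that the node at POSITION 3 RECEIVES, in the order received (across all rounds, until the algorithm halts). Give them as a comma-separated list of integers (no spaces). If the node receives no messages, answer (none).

Round 1: pos1(id69) recv 98: fwd; pos2(id23) recv 69: fwd; pos3(id96) recv 23: drop; pos4(id91) recv 96: fwd; pos5(id17) recv 91: fwd; pos0(id98) recv 17: drop
Round 2: pos2(id23) recv 98: fwd; pos3(id96) recv 69: drop; pos5(id17) recv 96: fwd; pos0(id98) recv 91: drop
Round 3: pos3(id96) recv 98: fwd; pos0(id98) recv 96: drop
Round 4: pos4(id91) recv 98: fwd
Round 5: pos5(id17) recv 98: fwd
Round 6: pos0(id98) recv 98: ELECTED

Answer: 23,69,98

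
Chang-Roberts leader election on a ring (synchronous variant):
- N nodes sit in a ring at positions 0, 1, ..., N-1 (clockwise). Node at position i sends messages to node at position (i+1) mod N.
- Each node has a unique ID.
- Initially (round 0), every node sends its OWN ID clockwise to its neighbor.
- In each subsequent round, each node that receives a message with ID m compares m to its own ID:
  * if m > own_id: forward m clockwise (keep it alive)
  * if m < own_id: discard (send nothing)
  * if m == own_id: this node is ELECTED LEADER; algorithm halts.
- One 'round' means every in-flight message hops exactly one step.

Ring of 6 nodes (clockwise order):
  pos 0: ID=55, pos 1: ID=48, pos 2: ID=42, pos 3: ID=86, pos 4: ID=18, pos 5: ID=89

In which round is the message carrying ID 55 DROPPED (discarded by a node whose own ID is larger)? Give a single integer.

Round 1: pos1(id48) recv 55: fwd; pos2(id42) recv 48: fwd; pos3(id86) recv 42: drop; pos4(id18) recv 86: fwd; pos5(id89) recv 18: drop; pos0(id55) recv 89: fwd
Round 2: pos2(id42) recv 55: fwd; pos3(id86) recv 48: drop; pos5(id89) recv 86: drop; pos1(id48) recv 89: fwd
Round 3: pos3(id86) recv 55: drop; pos2(id42) recv 89: fwd
Round 4: pos3(id86) recv 89: fwd
Round 5: pos4(id18) recv 89: fwd
Round 6: pos5(id89) recv 89: ELECTED
Message ID 55 originates at pos 0; dropped at pos 3 in round 3

Answer: 3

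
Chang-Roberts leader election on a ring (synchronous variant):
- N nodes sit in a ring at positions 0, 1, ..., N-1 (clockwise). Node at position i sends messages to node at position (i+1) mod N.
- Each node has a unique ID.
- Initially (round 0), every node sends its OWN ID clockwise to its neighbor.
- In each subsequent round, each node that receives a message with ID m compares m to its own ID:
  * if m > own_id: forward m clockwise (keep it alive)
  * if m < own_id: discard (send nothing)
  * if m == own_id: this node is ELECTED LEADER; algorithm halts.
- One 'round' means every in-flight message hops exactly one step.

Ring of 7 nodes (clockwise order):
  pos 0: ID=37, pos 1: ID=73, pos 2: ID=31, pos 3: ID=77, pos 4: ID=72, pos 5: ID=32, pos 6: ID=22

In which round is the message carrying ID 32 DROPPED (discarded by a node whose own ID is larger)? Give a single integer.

Round 1: pos1(id73) recv 37: drop; pos2(id31) recv 73: fwd; pos3(id77) recv 31: drop; pos4(id72) recv 77: fwd; pos5(id32) recv 72: fwd; pos6(id22) recv 32: fwd; pos0(id37) recv 22: drop
Round 2: pos3(id77) recv 73: drop; pos5(id32) recv 77: fwd; pos6(id22) recv 72: fwd; pos0(id37) recv 32: drop
Round 3: pos6(id22) recv 77: fwd; pos0(id37) recv 72: fwd
Round 4: pos0(id37) recv 77: fwd; pos1(id73) recv 72: drop
Round 5: pos1(id73) recv 77: fwd
Round 6: pos2(id31) recv 77: fwd
Round 7: pos3(id77) recv 77: ELECTED
Message ID 32 originates at pos 5; dropped at pos 0 in round 2

Answer: 2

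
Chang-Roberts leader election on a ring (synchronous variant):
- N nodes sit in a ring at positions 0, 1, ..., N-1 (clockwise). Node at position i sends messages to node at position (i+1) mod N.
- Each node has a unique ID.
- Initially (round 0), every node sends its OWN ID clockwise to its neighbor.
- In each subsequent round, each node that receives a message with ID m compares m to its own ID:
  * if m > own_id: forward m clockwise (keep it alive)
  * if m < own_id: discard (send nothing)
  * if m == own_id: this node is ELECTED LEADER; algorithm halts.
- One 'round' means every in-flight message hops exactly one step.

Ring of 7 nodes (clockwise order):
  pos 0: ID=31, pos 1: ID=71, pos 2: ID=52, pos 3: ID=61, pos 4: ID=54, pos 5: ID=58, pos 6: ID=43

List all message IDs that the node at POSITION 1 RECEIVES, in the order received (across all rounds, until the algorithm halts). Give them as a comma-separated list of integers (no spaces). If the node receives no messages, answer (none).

Answer: 31,43,58,61,71

Derivation:
Round 1: pos1(id71) recv 31: drop; pos2(id52) recv 71: fwd; pos3(id61) recv 52: drop; pos4(id54) recv 61: fwd; pos5(id58) recv 54: drop; pos6(id43) recv 58: fwd; pos0(id31) recv 43: fwd
Round 2: pos3(id61) recv 71: fwd; pos5(id58) recv 61: fwd; pos0(id31) recv 58: fwd; pos1(id71) recv 43: drop
Round 3: pos4(id54) recv 71: fwd; pos6(id43) recv 61: fwd; pos1(id71) recv 58: drop
Round 4: pos5(id58) recv 71: fwd; pos0(id31) recv 61: fwd
Round 5: pos6(id43) recv 71: fwd; pos1(id71) recv 61: drop
Round 6: pos0(id31) recv 71: fwd
Round 7: pos1(id71) recv 71: ELECTED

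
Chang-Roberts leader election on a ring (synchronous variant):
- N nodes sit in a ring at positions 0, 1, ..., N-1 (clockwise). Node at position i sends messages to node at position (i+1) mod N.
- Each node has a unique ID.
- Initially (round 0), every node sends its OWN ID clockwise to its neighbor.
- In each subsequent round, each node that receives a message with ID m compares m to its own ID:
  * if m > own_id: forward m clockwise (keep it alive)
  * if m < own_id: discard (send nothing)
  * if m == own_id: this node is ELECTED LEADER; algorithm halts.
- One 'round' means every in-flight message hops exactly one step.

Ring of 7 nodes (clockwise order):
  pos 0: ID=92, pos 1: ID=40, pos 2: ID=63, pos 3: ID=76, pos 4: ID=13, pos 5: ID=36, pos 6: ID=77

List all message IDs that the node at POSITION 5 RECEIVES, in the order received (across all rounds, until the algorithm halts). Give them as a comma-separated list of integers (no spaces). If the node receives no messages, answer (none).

Answer: 13,76,92

Derivation:
Round 1: pos1(id40) recv 92: fwd; pos2(id63) recv 40: drop; pos3(id76) recv 63: drop; pos4(id13) recv 76: fwd; pos5(id36) recv 13: drop; pos6(id77) recv 36: drop; pos0(id92) recv 77: drop
Round 2: pos2(id63) recv 92: fwd; pos5(id36) recv 76: fwd
Round 3: pos3(id76) recv 92: fwd; pos6(id77) recv 76: drop
Round 4: pos4(id13) recv 92: fwd
Round 5: pos5(id36) recv 92: fwd
Round 6: pos6(id77) recv 92: fwd
Round 7: pos0(id92) recv 92: ELECTED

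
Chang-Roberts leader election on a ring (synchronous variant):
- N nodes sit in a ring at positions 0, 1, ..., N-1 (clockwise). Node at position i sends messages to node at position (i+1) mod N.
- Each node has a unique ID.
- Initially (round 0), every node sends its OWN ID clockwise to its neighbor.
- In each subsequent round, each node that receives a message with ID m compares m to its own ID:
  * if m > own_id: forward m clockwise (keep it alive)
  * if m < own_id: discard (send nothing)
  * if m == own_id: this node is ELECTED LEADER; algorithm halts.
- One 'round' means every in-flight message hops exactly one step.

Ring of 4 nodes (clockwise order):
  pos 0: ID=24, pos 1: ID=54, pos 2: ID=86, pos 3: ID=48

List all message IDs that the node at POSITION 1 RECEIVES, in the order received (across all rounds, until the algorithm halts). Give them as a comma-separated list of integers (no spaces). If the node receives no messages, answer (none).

Round 1: pos1(id54) recv 24: drop; pos2(id86) recv 54: drop; pos3(id48) recv 86: fwd; pos0(id24) recv 48: fwd
Round 2: pos0(id24) recv 86: fwd; pos1(id54) recv 48: drop
Round 3: pos1(id54) recv 86: fwd
Round 4: pos2(id86) recv 86: ELECTED

Answer: 24,48,86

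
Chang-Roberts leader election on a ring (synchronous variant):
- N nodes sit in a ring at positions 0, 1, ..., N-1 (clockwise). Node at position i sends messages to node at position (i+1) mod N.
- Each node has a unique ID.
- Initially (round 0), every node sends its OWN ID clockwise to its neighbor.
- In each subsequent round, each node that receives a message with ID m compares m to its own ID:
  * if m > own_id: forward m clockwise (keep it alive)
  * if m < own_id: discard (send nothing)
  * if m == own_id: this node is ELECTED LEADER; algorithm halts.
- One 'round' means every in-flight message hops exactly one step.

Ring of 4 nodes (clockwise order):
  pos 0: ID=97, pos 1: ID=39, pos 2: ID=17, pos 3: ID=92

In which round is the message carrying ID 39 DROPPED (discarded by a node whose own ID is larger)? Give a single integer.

Round 1: pos1(id39) recv 97: fwd; pos2(id17) recv 39: fwd; pos3(id92) recv 17: drop; pos0(id97) recv 92: drop
Round 2: pos2(id17) recv 97: fwd; pos3(id92) recv 39: drop
Round 3: pos3(id92) recv 97: fwd
Round 4: pos0(id97) recv 97: ELECTED
Message ID 39 originates at pos 1; dropped at pos 3 in round 2

Answer: 2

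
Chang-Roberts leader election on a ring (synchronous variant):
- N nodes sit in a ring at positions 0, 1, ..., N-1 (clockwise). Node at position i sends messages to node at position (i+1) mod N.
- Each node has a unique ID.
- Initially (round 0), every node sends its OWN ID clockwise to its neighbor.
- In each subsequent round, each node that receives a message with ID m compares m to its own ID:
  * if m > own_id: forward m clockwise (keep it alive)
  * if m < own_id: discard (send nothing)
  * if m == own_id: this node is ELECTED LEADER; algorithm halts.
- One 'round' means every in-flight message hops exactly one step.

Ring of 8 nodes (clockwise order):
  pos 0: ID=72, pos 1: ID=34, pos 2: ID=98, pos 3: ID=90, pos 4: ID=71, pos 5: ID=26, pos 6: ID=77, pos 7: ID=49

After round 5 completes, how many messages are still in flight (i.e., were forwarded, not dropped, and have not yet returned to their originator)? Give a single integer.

Round 1: pos1(id34) recv 72: fwd; pos2(id98) recv 34: drop; pos3(id90) recv 98: fwd; pos4(id71) recv 90: fwd; pos5(id26) recv 71: fwd; pos6(id77) recv 26: drop; pos7(id49) recv 77: fwd; pos0(id72) recv 49: drop
Round 2: pos2(id98) recv 72: drop; pos4(id71) recv 98: fwd; pos5(id26) recv 90: fwd; pos6(id77) recv 71: drop; pos0(id72) recv 77: fwd
Round 3: pos5(id26) recv 98: fwd; pos6(id77) recv 90: fwd; pos1(id34) recv 77: fwd
Round 4: pos6(id77) recv 98: fwd; pos7(id49) recv 90: fwd; pos2(id98) recv 77: drop
Round 5: pos7(id49) recv 98: fwd; pos0(id72) recv 90: fwd
After round 5: 2 messages still in flight

Answer: 2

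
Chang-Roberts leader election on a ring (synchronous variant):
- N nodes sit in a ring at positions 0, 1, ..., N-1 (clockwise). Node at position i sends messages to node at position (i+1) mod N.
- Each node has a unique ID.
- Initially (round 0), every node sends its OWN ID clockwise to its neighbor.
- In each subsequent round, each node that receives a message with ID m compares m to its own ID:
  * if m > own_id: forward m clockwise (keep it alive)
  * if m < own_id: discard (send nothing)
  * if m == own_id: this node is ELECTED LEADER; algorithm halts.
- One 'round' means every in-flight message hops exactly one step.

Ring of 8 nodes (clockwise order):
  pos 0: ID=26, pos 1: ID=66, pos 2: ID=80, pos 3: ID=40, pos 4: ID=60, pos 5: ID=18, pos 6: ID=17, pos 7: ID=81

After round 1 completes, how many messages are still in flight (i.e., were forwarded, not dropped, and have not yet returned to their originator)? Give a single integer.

Answer: 4

Derivation:
Round 1: pos1(id66) recv 26: drop; pos2(id80) recv 66: drop; pos3(id40) recv 80: fwd; pos4(id60) recv 40: drop; pos5(id18) recv 60: fwd; pos6(id17) recv 18: fwd; pos7(id81) recv 17: drop; pos0(id26) recv 81: fwd
After round 1: 4 messages still in flight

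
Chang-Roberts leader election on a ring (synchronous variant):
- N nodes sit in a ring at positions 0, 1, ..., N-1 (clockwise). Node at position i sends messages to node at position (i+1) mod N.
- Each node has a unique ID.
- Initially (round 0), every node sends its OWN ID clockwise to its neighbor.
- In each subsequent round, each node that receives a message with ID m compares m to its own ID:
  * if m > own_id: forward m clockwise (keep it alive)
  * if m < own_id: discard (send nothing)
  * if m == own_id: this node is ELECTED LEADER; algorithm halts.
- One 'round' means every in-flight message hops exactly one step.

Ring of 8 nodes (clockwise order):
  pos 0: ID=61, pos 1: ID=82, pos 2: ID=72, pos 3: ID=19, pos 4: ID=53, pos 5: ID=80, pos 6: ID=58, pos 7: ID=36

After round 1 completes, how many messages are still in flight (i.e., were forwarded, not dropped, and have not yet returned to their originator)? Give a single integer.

Answer: 4

Derivation:
Round 1: pos1(id82) recv 61: drop; pos2(id72) recv 82: fwd; pos3(id19) recv 72: fwd; pos4(id53) recv 19: drop; pos5(id80) recv 53: drop; pos6(id58) recv 80: fwd; pos7(id36) recv 58: fwd; pos0(id61) recv 36: drop
After round 1: 4 messages still in flight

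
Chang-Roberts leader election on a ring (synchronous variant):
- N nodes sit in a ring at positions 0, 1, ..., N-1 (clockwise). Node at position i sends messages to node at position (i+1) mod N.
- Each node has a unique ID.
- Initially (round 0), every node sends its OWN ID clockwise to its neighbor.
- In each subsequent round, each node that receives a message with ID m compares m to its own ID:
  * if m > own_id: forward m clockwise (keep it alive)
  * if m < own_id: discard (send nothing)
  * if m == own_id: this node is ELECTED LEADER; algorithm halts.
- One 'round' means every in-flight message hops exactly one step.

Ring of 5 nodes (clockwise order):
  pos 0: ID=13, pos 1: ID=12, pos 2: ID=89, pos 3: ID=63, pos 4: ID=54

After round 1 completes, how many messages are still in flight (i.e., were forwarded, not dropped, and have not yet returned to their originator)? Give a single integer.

Round 1: pos1(id12) recv 13: fwd; pos2(id89) recv 12: drop; pos3(id63) recv 89: fwd; pos4(id54) recv 63: fwd; pos0(id13) recv 54: fwd
After round 1: 4 messages still in flight

Answer: 4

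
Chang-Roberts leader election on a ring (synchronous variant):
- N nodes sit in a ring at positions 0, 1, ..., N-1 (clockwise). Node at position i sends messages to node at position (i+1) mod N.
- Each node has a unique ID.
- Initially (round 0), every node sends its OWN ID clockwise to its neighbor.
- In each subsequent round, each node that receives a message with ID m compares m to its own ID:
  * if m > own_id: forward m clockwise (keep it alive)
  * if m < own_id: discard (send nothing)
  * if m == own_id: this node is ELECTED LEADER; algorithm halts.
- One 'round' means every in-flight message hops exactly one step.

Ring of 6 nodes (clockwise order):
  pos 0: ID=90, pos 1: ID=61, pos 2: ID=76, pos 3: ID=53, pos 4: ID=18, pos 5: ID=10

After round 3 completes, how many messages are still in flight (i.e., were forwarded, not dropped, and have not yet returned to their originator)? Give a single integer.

Round 1: pos1(id61) recv 90: fwd; pos2(id76) recv 61: drop; pos3(id53) recv 76: fwd; pos4(id18) recv 53: fwd; pos5(id10) recv 18: fwd; pos0(id90) recv 10: drop
Round 2: pos2(id76) recv 90: fwd; pos4(id18) recv 76: fwd; pos5(id10) recv 53: fwd; pos0(id90) recv 18: drop
Round 3: pos3(id53) recv 90: fwd; pos5(id10) recv 76: fwd; pos0(id90) recv 53: drop
After round 3: 2 messages still in flight

Answer: 2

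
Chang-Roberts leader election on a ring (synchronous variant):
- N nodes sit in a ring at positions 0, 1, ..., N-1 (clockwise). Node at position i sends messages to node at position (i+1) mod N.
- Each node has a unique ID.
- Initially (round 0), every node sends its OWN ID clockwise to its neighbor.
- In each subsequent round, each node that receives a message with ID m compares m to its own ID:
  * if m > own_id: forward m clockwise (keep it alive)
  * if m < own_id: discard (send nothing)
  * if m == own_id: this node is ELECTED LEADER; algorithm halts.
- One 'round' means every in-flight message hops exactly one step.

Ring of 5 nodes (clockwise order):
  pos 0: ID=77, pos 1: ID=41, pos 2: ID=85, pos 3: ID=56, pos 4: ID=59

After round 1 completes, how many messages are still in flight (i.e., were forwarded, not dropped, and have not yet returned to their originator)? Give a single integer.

Answer: 2

Derivation:
Round 1: pos1(id41) recv 77: fwd; pos2(id85) recv 41: drop; pos3(id56) recv 85: fwd; pos4(id59) recv 56: drop; pos0(id77) recv 59: drop
After round 1: 2 messages still in flight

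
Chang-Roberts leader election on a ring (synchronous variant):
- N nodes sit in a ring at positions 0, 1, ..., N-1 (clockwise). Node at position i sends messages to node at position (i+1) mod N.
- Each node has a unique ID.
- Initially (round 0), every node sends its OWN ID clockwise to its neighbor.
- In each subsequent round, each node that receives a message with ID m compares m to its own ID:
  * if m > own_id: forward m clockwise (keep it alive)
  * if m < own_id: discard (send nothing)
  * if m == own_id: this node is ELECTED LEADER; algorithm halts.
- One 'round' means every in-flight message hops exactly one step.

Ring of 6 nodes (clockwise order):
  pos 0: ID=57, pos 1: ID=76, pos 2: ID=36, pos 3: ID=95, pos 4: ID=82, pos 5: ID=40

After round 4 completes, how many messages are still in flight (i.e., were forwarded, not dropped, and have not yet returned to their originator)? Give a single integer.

Answer: 2

Derivation:
Round 1: pos1(id76) recv 57: drop; pos2(id36) recv 76: fwd; pos3(id95) recv 36: drop; pos4(id82) recv 95: fwd; pos5(id40) recv 82: fwd; pos0(id57) recv 40: drop
Round 2: pos3(id95) recv 76: drop; pos5(id40) recv 95: fwd; pos0(id57) recv 82: fwd
Round 3: pos0(id57) recv 95: fwd; pos1(id76) recv 82: fwd
Round 4: pos1(id76) recv 95: fwd; pos2(id36) recv 82: fwd
After round 4: 2 messages still in flight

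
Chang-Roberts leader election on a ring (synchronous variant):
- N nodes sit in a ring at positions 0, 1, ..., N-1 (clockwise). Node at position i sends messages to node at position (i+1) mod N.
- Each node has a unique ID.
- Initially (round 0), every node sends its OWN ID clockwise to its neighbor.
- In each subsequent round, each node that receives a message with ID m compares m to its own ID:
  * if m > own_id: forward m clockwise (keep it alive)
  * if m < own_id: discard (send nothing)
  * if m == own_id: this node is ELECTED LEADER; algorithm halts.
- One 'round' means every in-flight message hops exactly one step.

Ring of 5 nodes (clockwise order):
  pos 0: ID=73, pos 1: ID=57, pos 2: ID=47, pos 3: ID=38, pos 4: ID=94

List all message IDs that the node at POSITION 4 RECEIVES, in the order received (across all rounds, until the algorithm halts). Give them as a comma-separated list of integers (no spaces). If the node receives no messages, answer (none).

Round 1: pos1(id57) recv 73: fwd; pos2(id47) recv 57: fwd; pos3(id38) recv 47: fwd; pos4(id94) recv 38: drop; pos0(id73) recv 94: fwd
Round 2: pos2(id47) recv 73: fwd; pos3(id38) recv 57: fwd; pos4(id94) recv 47: drop; pos1(id57) recv 94: fwd
Round 3: pos3(id38) recv 73: fwd; pos4(id94) recv 57: drop; pos2(id47) recv 94: fwd
Round 4: pos4(id94) recv 73: drop; pos3(id38) recv 94: fwd
Round 5: pos4(id94) recv 94: ELECTED

Answer: 38,47,57,73,94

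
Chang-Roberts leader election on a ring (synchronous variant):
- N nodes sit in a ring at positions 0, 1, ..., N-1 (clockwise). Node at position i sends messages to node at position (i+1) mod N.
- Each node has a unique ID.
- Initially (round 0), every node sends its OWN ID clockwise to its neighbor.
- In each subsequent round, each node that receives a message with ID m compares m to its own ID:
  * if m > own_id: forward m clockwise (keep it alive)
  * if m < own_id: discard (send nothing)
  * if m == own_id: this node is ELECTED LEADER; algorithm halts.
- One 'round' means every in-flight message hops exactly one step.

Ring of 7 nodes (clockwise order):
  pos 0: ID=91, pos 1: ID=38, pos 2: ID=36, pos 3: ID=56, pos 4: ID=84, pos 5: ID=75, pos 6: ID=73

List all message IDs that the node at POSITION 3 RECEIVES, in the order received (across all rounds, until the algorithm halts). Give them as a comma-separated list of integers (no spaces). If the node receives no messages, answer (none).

Round 1: pos1(id38) recv 91: fwd; pos2(id36) recv 38: fwd; pos3(id56) recv 36: drop; pos4(id84) recv 56: drop; pos5(id75) recv 84: fwd; pos6(id73) recv 75: fwd; pos0(id91) recv 73: drop
Round 2: pos2(id36) recv 91: fwd; pos3(id56) recv 38: drop; pos6(id73) recv 84: fwd; pos0(id91) recv 75: drop
Round 3: pos3(id56) recv 91: fwd; pos0(id91) recv 84: drop
Round 4: pos4(id84) recv 91: fwd
Round 5: pos5(id75) recv 91: fwd
Round 6: pos6(id73) recv 91: fwd
Round 7: pos0(id91) recv 91: ELECTED

Answer: 36,38,91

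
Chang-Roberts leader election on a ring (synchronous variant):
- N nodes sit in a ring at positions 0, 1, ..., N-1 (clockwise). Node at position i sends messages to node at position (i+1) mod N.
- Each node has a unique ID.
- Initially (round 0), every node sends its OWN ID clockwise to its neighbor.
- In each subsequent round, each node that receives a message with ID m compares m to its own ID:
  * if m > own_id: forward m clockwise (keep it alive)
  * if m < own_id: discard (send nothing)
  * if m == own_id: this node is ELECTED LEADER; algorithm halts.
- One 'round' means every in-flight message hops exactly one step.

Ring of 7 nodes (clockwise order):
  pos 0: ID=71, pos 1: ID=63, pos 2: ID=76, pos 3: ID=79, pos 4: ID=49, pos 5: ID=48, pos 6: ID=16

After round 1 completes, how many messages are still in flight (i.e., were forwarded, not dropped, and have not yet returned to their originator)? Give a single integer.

Answer: 4

Derivation:
Round 1: pos1(id63) recv 71: fwd; pos2(id76) recv 63: drop; pos3(id79) recv 76: drop; pos4(id49) recv 79: fwd; pos5(id48) recv 49: fwd; pos6(id16) recv 48: fwd; pos0(id71) recv 16: drop
After round 1: 4 messages still in flight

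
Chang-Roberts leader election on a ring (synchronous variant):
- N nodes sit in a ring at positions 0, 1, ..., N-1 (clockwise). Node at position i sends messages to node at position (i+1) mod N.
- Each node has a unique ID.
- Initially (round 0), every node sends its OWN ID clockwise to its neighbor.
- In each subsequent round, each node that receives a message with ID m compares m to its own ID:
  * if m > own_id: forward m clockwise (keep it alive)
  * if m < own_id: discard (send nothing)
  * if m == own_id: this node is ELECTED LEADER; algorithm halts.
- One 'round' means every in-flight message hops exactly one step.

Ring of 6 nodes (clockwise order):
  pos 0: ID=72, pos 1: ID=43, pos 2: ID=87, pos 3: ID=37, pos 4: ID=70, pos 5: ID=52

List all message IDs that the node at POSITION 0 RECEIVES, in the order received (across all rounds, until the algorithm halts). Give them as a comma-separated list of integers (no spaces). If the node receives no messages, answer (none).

Round 1: pos1(id43) recv 72: fwd; pos2(id87) recv 43: drop; pos3(id37) recv 87: fwd; pos4(id70) recv 37: drop; pos5(id52) recv 70: fwd; pos0(id72) recv 52: drop
Round 2: pos2(id87) recv 72: drop; pos4(id70) recv 87: fwd; pos0(id72) recv 70: drop
Round 3: pos5(id52) recv 87: fwd
Round 4: pos0(id72) recv 87: fwd
Round 5: pos1(id43) recv 87: fwd
Round 6: pos2(id87) recv 87: ELECTED

Answer: 52,70,87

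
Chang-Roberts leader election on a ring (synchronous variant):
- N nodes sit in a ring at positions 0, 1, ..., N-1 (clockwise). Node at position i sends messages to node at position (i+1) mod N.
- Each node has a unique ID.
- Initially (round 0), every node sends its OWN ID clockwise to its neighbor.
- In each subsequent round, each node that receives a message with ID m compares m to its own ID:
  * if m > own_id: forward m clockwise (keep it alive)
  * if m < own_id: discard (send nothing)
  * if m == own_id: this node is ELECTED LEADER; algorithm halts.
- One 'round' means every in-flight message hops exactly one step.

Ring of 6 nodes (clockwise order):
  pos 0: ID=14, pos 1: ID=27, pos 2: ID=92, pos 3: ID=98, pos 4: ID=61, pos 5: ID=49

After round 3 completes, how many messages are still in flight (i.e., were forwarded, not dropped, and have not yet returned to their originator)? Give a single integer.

Answer: 2

Derivation:
Round 1: pos1(id27) recv 14: drop; pos2(id92) recv 27: drop; pos3(id98) recv 92: drop; pos4(id61) recv 98: fwd; pos5(id49) recv 61: fwd; pos0(id14) recv 49: fwd
Round 2: pos5(id49) recv 98: fwd; pos0(id14) recv 61: fwd; pos1(id27) recv 49: fwd
Round 3: pos0(id14) recv 98: fwd; pos1(id27) recv 61: fwd; pos2(id92) recv 49: drop
After round 3: 2 messages still in flight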